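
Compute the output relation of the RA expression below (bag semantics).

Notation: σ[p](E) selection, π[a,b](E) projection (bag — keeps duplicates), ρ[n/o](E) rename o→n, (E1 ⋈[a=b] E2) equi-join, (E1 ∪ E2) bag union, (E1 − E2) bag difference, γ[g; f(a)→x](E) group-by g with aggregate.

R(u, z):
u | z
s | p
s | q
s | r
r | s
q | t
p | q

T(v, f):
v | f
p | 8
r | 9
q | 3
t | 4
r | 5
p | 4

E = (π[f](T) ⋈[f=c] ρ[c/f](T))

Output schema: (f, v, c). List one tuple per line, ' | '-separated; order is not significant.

Per-node cardinality:
  T → 6
  π[f](T) → 6
  T → 6
  ρ[c/f](T) → 6
  (π[f](T) ⋈[f=c] ρ[c/f](T)) → 8

== RESULT ==
f | v | c
3 | q | 3
4 | p | 4
4 | p | 4
4 | t | 4
4 | t | 4
5 | r | 5
8 | p | 8
9 | r | 9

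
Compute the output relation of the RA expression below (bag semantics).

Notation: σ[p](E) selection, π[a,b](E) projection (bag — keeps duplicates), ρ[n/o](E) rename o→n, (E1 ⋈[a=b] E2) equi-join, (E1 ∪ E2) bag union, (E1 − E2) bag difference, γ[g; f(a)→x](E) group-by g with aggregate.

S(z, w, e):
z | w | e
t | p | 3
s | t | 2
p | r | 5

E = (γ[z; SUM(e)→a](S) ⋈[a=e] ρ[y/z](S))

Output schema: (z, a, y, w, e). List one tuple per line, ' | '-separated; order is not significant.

Subexpression sizes:
  S → 3
  γ[z; SUM(e)→a](S) → 3
  S → 3
  ρ[y/z](S) → 3
  (γ[z; SUM(e)→a](S) ⋈[a=e] ρ[y/z](S)) → 3

== RESULT ==
z | a | y | w | e
p | 5 | p | r | 5
s | 2 | s | t | 2
t | 3 | t | p | 3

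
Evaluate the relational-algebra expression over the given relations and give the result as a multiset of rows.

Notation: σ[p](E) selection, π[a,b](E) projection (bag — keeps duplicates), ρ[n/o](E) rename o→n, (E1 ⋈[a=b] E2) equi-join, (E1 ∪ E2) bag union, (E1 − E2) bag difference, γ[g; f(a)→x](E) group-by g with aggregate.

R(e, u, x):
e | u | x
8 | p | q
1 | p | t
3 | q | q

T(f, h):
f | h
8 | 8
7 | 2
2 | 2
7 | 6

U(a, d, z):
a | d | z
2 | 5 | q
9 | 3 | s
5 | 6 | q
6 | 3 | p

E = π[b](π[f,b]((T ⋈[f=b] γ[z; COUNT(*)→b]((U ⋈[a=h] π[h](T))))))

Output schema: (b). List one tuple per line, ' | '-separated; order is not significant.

Per-node cardinality:
  T → 4
  U → 4
  T → 4
  π[h](T) → 4
  (U ⋈[a=h] π[h](T)) → 3
  γ[z; COUNT(*)→b]((U ⋈[a=h] π[h](T))) → 2
  (T ⋈[f=b] γ[z; COUNT(*)→b]((U ⋈[a=h] π[h](T)))) → 1
  π[f,b]((T ⋈[f=b] γ[z; COUNT(*)→b]((U ⋈[a=h] π[h](T))))) → 1
  π[b](π[f,b]((T ⋈[f=b] γ[z; COUNT(*)→b]((U ⋈[a=h] π[h](T)))))) → 1

== RESULT ==
b
2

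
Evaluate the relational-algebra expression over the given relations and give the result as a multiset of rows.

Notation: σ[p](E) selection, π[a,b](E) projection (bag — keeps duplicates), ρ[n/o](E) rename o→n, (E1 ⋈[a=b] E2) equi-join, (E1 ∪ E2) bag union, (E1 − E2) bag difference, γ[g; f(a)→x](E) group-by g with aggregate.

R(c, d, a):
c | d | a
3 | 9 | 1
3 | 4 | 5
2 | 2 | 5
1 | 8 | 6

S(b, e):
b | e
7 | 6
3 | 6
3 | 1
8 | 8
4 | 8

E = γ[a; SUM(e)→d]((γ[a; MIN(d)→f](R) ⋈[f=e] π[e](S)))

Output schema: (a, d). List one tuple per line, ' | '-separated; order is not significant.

Row counts bottom-up:
  R → 4
  γ[a; MIN(d)→f](R) → 3
  S → 5
  π[e](S) → 5
  (γ[a; MIN(d)→f](R) ⋈[f=e] π[e](S)) → 2
  γ[a; SUM(e)→d]((γ[a; MIN(d)→f](R) ⋈[f=e] π[e](S))) → 1

== RESULT ==
a | d
6 | 16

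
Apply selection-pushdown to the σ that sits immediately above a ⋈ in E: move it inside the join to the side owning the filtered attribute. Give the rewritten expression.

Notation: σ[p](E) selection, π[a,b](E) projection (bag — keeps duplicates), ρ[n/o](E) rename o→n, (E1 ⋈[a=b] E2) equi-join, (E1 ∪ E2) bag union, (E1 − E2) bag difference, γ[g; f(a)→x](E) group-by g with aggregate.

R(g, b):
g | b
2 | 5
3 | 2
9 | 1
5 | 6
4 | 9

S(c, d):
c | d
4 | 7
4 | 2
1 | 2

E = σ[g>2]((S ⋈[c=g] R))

σ filters on g, owned by the right side.
E' = (S ⋈[c=g] σ[g>2](R))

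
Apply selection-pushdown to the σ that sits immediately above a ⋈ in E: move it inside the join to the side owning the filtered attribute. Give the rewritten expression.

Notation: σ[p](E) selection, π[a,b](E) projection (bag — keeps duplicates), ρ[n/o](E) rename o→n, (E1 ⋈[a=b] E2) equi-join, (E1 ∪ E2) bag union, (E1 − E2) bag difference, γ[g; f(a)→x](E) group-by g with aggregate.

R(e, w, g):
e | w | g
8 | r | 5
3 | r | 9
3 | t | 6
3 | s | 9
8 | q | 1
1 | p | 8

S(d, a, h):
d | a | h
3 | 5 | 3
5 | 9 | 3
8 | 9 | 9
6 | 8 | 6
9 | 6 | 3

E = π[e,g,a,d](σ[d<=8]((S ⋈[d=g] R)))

σ filters on d, owned by the left side.
E' = π[e,g,a,d]((σ[d<=8](S) ⋈[d=g] R))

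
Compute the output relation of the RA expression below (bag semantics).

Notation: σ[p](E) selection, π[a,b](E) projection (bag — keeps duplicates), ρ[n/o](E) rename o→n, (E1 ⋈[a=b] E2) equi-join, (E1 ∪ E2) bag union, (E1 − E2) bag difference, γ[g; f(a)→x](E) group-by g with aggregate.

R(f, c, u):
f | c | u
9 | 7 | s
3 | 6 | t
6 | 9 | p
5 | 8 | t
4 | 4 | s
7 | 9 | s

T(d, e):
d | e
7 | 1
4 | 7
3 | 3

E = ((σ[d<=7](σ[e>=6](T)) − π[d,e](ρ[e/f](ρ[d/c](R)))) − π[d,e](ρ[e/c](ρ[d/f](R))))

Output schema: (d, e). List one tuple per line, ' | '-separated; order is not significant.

Subexpression sizes:
  T → 3
  σ[e>=6](T) → 1
  σ[d<=7](σ[e>=6](T)) → 1
  R → 6
  ρ[d/c](R) → 6
  ρ[e/f](ρ[d/c](R)) → 6
  π[d,e](ρ[e/f](ρ[d/c](R))) → 6
  (σ[d<=7](σ[e>=6](T)) − π[d,e](ρ[e/f](ρ[d/c](R)))) → 1
  R → 6
  ρ[d/f](R) → 6
  ρ[e/c](ρ[d/f](R)) → 6
  π[d,e](ρ[e/c](ρ[d/f](R))) → 6
  ((σ[d<=7](σ[e>=6](T)) − π[d,e](ρ[e/f](ρ[d/c](R)))) − π[d,e](ρ[e/c](ρ[d/f](R)))) → 1

== RESULT ==
d | e
4 | 7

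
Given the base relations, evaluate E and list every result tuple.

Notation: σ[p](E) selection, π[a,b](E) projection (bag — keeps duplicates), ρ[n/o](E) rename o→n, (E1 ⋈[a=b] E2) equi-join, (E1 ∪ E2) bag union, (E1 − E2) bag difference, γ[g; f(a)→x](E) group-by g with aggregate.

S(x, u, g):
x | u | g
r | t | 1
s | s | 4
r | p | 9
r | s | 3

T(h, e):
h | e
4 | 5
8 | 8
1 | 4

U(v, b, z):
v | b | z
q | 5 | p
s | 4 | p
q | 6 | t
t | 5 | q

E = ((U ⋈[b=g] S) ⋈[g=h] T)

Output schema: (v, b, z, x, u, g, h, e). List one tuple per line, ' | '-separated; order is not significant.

Per-node cardinality:
  U → 4
  S → 4
  (U ⋈[b=g] S) → 1
  T → 3
  ((U ⋈[b=g] S) ⋈[g=h] T) → 1

== RESULT ==
v | b | z | x | u | g | h | e
s | 4 | p | s | s | 4 | 4 | 5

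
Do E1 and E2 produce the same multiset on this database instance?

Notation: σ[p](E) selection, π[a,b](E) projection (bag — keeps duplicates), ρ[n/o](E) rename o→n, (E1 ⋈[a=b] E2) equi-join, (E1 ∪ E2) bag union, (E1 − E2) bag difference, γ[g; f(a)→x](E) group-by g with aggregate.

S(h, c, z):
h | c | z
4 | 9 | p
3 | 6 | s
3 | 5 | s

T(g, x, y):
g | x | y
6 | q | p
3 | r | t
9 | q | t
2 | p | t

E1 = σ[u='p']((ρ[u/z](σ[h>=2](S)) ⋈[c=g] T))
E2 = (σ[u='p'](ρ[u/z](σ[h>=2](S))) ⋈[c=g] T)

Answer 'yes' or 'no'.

E1 row counts bottom-up:
  S → 3
  σ[h>=2](S) → 3
  ρ[u/z](σ[h>=2](S)) → 3
  T → 4
  (ρ[u/z](σ[h>=2](S)) ⋈[c=g] T) → 2
  σ[u='p']((ρ[u/z](σ[h>=2](S)) ⋈[c=g] T)) → 1
E2 row counts bottom-up:
  S → 3
  σ[h>=2](S) → 3
  ρ[u/z](σ[h>=2](S)) → 3
  σ[u='p'](ρ[u/z](σ[h>=2](S))) → 1
  T → 4
  (σ[u='p'](ρ[u/z](σ[h>=2](S))) ⋈[c=g] T) → 1

E1 and E2 produce the same multiset:
h | c | u | g | x | y
4 | 9 | p | 9 | q | t

yes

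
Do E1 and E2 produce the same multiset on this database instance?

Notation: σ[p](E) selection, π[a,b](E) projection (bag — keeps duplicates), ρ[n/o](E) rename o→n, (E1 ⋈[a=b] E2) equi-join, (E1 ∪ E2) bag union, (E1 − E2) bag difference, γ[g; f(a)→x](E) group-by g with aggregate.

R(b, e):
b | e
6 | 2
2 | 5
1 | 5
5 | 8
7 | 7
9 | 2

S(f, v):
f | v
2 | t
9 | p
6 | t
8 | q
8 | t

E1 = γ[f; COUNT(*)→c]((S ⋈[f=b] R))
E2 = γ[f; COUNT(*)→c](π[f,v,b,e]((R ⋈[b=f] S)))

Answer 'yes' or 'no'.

E1 subexpression sizes:
  S → 5
  R → 6
  (S ⋈[f=b] R) → 3
  γ[f; COUNT(*)→c]((S ⋈[f=b] R)) → 3
E2 subexpression sizes:
  R → 6
  S → 5
  (R ⋈[b=f] S) → 3
  π[f,v,b,e]((R ⋈[b=f] S)) → 3
  γ[f; COUNT(*)→c](π[f,v,b,e]((R ⋈[b=f] S))) → 3

E1 and E2 produce the same multiset:
f | c
2 | 1
6 | 1
9 | 1

yes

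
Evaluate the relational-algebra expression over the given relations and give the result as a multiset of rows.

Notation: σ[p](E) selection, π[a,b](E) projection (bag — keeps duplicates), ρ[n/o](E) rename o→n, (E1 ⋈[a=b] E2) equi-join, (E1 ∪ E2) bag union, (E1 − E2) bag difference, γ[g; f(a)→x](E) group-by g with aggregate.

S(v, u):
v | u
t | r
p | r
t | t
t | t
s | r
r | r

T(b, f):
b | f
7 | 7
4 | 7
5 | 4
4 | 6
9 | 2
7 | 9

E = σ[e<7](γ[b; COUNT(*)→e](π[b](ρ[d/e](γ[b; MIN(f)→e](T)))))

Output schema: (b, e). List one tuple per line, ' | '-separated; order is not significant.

Subexpression sizes:
  T → 6
  γ[b; MIN(f)→e](T) → 4
  ρ[d/e](γ[b; MIN(f)→e](T)) → 4
  π[b](ρ[d/e](γ[b; MIN(f)→e](T))) → 4
  γ[b; COUNT(*)→e](π[b](ρ[d/e](γ[b; MIN(f)→e](T)))) → 4
  σ[e<7](γ[b; COUNT(*)→e](π[b](ρ[d/e](γ[b; MIN(f)→e](T))))) → 4

== RESULT ==
b | e
4 | 1
5 | 1
7 | 1
9 | 1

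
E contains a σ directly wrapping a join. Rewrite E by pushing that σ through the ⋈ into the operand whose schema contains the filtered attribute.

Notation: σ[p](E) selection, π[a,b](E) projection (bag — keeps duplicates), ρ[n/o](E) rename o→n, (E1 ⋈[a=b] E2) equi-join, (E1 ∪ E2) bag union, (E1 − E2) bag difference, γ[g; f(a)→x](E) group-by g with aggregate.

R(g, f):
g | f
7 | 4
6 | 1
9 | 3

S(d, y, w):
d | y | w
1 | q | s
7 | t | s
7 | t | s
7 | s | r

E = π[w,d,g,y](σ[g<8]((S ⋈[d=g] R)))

σ filters on g, owned by the right side.
E' = π[w,d,g,y]((S ⋈[d=g] σ[g<8](R)))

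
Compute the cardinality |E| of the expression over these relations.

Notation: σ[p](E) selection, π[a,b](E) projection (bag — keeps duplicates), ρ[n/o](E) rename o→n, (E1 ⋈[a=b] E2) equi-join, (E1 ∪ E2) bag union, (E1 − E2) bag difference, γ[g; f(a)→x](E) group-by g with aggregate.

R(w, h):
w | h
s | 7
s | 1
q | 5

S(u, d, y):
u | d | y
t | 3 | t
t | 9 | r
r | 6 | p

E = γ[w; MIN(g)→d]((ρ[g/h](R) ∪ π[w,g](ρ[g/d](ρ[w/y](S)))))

Per-node cardinality:
  R → 3
  ρ[g/h](R) → 3
  S → 3
  ρ[w/y](S) → 3
  ρ[g/d](ρ[w/y](S)) → 3
  π[w,g](ρ[g/d](ρ[w/y](S))) → 3
  (ρ[g/h](R) ∪ π[w,g](ρ[g/d](ρ[w/y](S)))) → 6
  γ[w; MIN(g)→d]((ρ[g/h](R) ∪ π[w,g](ρ[g/d](ρ[w/y](S))))) → 5

|E| = 5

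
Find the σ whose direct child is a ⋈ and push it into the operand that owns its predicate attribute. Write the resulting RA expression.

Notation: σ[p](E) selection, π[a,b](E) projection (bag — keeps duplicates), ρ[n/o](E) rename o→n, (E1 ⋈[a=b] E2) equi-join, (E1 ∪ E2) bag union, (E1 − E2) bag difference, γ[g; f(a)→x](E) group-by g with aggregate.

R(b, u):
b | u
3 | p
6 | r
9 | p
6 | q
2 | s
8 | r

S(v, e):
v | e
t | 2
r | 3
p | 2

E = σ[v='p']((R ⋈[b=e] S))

σ filters on v, owned by the right side.
E' = (R ⋈[b=e] σ[v='p'](S))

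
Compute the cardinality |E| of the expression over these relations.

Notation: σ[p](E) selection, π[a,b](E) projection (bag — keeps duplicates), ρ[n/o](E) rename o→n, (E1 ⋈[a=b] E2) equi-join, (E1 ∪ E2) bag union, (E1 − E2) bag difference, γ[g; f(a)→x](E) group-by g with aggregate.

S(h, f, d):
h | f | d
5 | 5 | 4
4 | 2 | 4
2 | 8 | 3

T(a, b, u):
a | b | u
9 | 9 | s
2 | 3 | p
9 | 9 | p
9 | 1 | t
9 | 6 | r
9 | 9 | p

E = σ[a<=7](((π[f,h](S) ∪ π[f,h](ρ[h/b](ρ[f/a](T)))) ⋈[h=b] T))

Per-node cardinality:
  S → 3
  π[f,h](S) → 3
  T → 6
  ρ[f/a](T) → 6
  ρ[h/b](ρ[f/a](T)) → 6
  π[f,h](ρ[h/b](ρ[f/a](T))) → 6
  (π[f,h](S) ∪ π[f,h](ρ[h/b](ρ[f/a](T)))) → 9
  T → 6
  ((π[f,h](S) ∪ π[f,h](ρ[h/b](ρ[f/a](T)))) ⋈[h=b] T) → 12
  σ[a<=7](((π[f,h](S) ∪ π[f,h](ρ[h/b](ρ[f/a](T)))) ⋈[h=b] T)) → 1

|E| = 1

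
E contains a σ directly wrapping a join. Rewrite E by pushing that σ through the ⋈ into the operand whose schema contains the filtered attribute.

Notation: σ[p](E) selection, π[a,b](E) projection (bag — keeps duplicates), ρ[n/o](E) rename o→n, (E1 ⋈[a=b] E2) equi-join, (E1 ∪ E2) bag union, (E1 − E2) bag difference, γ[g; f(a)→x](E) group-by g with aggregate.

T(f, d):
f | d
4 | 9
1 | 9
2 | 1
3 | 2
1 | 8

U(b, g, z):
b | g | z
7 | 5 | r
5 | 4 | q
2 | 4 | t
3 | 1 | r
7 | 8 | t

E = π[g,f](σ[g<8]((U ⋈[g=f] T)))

σ filters on g, owned by the left side.
E' = π[g,f]((σ[g<8](U) ⋈[g=f] T))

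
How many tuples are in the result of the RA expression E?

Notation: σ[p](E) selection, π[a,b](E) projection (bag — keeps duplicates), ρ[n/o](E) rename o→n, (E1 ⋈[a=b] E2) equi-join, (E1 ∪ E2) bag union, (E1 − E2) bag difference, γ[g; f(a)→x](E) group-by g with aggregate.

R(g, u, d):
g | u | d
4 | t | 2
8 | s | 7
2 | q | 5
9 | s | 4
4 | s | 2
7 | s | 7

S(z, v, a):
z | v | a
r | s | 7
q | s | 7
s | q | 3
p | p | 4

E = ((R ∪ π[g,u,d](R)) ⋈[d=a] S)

Subexpression sizes:
  R → 6
  R → 6
  π[g,u,d](R) → 6
  (R ∪ π[g,u,d](R)) → 12
  S → 4
  ((R ∪ π[g,u,d](R)) ⋈[d=a] S) → 10

|E| = 10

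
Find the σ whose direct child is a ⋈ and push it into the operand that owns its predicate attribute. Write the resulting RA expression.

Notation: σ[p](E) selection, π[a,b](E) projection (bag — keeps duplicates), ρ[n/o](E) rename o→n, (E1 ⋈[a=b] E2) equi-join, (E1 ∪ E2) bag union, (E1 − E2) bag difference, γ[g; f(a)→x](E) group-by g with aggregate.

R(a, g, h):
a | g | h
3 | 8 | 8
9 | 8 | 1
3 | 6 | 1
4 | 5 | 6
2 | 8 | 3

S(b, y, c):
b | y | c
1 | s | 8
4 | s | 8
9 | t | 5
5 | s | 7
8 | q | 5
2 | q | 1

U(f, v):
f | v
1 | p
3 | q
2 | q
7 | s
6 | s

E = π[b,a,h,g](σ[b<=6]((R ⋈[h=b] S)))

σ filters on b, owned by the right side.
E' = π[b,a,h,g]((R ⋈[h=b] σ[b<=6](S)))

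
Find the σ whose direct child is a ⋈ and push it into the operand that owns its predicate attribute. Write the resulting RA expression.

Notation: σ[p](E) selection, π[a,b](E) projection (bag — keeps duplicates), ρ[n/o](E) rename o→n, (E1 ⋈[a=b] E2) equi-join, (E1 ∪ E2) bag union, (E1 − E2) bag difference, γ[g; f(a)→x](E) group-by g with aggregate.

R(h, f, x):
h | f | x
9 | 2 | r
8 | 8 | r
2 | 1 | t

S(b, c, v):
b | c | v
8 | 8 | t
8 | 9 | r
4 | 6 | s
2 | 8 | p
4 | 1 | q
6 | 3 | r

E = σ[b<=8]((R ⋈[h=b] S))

σ filters on b, owned by the right side.
E' = (R ⋈[h=b] σ[b<=8](S))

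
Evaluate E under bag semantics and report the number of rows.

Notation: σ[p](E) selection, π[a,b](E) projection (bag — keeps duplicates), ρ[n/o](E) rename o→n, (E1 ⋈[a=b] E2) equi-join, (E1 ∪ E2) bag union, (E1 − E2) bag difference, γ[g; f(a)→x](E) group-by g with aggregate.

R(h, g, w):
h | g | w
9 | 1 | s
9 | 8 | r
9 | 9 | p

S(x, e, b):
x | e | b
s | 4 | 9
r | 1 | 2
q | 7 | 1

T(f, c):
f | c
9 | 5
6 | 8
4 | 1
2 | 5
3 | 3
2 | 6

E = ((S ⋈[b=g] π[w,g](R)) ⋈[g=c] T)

Per-node cardinality:
  S → 3
  R → 3
  π[w,g](R) → 3
  (S ⋈[b=g] π[w,g](R)) → 2
  T → 6
  ((S ⋈[b=g] π[w,g](R)) ⋈[g=c] T) → 1

|E| = 1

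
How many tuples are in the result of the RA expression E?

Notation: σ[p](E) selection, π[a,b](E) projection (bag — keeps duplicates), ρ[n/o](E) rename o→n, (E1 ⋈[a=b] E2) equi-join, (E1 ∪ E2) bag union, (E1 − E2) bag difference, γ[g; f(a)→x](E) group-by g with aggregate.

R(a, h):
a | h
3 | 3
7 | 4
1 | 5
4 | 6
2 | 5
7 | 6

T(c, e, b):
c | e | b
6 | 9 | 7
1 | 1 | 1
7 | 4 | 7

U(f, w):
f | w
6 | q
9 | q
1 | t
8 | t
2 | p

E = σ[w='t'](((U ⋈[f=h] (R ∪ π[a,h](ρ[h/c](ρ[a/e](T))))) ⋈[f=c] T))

Subexpression sizes:
  U → 5
  R → 6
  T → 3
  ρ[a/e](T) → 3
  ρ[h/c](ρ[a/e](T)) → 3
  π[a,h](ρ[h/c](ρ[a/e](T))) → 3
  (R ∪ π[a,h](ρ[h/c](ρ[a/e](T)))) → 9
  (U ⋈[f=h] (R ∪ π[a,h](ρ[h/c](ρ[a/e](T))))) → 4
  T → 3
  ((U ⋈[f=h] (R ∪ π[a,h](ρ[h/c](ρ[a/e](T))))) ⋈[f=c] T) → 4
  σ[w='t'](((U ⋈[f=h] (R ∪ π[a,h](ρ[h/c](ρ[a/e](T))))) ⋈[f=c] T)) → 1

|E| = 1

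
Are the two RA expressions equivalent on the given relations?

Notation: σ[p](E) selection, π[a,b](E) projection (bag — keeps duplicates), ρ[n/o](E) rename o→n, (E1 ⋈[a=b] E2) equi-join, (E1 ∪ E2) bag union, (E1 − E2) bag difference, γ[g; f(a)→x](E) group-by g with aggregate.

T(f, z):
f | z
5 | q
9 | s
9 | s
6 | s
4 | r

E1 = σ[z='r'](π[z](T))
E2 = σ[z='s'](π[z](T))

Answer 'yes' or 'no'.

E1 per-node cardinality:
  T → 5
  π[z](T) → 5
  σ[z='r'](π[z](T)) → 1
E2 per-node cardinality:
  T → 5
  π[z](T) → 5
  σ[z='s'](π[z](T)) → 3

E1 result:
z
r
E2 result:
z
s
s
s
Witness: ('s',) appears 0× in E1 but 3× in E2.

no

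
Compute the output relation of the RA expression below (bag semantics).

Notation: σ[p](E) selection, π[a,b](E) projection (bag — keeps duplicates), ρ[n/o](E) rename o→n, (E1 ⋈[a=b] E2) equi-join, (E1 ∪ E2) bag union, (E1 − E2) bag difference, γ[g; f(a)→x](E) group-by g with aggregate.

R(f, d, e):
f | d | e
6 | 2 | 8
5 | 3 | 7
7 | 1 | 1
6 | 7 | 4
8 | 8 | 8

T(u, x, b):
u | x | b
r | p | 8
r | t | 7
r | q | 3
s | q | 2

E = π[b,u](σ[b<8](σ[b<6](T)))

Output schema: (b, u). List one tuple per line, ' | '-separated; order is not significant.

Subexpression sizes:
  T → 4
  σ[b<6](T) → 2
  σ[b<8](σ[b<6](T)) → 2
  π[b,u](σ[b<8](σ[b<6](T))) → 2

== RESULT ==
b | u
2 | s
3 | r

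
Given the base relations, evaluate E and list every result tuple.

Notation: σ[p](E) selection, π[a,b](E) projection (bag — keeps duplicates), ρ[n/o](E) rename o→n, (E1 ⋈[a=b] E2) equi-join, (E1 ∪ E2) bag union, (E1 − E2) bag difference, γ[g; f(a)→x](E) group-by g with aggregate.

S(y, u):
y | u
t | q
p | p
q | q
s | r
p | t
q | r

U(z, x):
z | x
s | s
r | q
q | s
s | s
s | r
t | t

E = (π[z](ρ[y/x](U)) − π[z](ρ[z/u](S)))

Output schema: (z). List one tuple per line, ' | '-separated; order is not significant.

Per-node cardinality:
  U → 6
  ρ[y/x](U) → 6
  π[z](ρ[y/x](U)) → 6
  S → 6
  ρ[z/u](S) → 6
  π[z](ρ[z/u](S)) → 6
  (π[z](ρ[y/x](U)) − π[z](ρ[z/u](S))) → 3

== RESULT ==
z
s
s
s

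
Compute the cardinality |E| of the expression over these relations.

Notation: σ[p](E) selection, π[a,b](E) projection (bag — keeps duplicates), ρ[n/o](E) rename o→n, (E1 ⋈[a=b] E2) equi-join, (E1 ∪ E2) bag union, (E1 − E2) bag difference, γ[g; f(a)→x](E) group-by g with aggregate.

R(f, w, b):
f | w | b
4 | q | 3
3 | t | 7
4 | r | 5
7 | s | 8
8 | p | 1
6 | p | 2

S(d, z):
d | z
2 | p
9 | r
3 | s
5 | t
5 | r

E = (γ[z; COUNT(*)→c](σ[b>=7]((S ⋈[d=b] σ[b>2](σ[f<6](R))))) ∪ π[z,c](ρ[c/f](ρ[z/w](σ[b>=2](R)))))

Stepwise |·|:
  S → 5
  R → 6
  σ[f<6](R) → 3
  σ[b>2](σ[f<6](R)) → 3
  (S ⋈[d=b] σ[b>2](σ[f<6](R))) → 3
  σ[b>=7]((S ⋈[d=b] σ[b>2](σ[f<6](R)))) → 0
  γ[z; COUNT(*)→c](σ[b>=7]((S ⋈[d=b] σ[b>2](σ[f<6](R))))) → 0
  R → 6
  σ[b>=2](R) → 5
  ρ[z/w](σ[b>=2](R)) → 5
  ρ[c/f](ρ[z/w](σ[b>=2](R))) → 5
  π[z,c](ρ[c/f](ρ[z/w](σ[b>=2](R)))) → 5
  (γ[z; COUNT(*)→c](σ[b>=7]((S ⋈[d=b] σ[b>2](σ[f<6](R))))) ∪ π[z,c](ρ[c/f](ρ[z/w](σ[b>=2](R))))) → 5

|E| = 5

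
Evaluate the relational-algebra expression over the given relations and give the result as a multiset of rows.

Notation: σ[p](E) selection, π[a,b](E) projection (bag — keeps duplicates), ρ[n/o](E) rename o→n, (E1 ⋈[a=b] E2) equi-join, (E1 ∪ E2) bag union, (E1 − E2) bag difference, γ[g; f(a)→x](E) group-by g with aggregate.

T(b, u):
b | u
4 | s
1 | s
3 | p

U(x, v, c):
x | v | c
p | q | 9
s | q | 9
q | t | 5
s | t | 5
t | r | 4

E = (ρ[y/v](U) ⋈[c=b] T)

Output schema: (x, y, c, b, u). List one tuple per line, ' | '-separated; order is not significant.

Per-node cardinality:
  U → 5
  ρ[y/v](U) → 5
  T → 3
  (ρ[y/v](U) ⋈[c=b] T) → 1

== RESULT ==
x | y | c | b | u
t | r | 4 | 4 | s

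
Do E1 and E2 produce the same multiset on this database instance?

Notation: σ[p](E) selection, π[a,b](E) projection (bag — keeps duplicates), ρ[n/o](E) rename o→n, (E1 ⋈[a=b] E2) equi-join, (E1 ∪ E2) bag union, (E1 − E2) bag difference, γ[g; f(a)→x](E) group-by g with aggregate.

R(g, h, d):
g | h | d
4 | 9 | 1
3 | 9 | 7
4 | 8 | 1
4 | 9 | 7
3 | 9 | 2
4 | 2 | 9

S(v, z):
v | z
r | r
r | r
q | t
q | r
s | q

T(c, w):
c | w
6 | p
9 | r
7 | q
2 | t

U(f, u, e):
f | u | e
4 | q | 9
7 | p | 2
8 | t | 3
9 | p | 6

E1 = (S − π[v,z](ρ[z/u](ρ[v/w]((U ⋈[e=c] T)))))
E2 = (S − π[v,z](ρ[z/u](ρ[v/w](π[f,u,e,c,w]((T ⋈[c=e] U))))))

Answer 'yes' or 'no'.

E1 subexpression sizes:
  S → 5
  U → 4
  T → 4
  (U ⋈[e=c] T) → 3
  ρ[v/w]((U ⋈[e=c] T)) → 3
  ρ[z/u](ρ[v/w]((U ⋈[e=c] T))) → 3
  π[v,z](ρ[z/u](ρ[v/w]((U ⋈[e=c] T)))) → 3
  (S − π[v,z](ρ[z/u](ρ[v/w]((U ⋈[e=c] T))))) → 5
E2 subexpression sizes:
  S → 5
  T → 4
  U → 4
  (T ⋈[c=e] U) → 3
  π[f,u,e,c,w]((T ⋈[c=e] U)) → 3
  ρ[v/w](π[f,u,e,c,w]((T ⋈[c=e] U))) → 3
  ρ[z/u](ρ[v/w](π[f,u,e,c,w]((T ⋈[c=e] U)))) → 3
  π[v,z](ρ[z/u](ρ[v/w](π[f,u,e,c,w]((T ⋈[c=e] U))))) → 3
  (S − π[v,z](ρ[z/u](ρ[v/w](π[f,u,e,c,w]((T ⋈[c=e] U)))))) → 5

E1 and E2 produce the same multiset:
v | z
q | r
q | t
r | r
r | r
s | q

yes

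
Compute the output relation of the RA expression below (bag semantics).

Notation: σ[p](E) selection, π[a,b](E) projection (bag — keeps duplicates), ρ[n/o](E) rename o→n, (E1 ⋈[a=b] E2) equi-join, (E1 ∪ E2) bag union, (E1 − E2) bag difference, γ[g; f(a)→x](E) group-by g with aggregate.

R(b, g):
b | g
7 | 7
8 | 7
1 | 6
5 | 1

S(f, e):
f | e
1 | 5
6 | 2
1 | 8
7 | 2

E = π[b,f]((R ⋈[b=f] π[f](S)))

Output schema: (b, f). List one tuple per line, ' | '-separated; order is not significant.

Stepwise |·|:
  R → 4
  S → 4
  π[f](S) → 4
  (R ⋈[b=f] π[f](S)) → 3
  π[b,f]((R ⋈[b=f] π[f](S))) → 3

== RESULT ==
b | f
1 | 1
1 | 1
7 | 7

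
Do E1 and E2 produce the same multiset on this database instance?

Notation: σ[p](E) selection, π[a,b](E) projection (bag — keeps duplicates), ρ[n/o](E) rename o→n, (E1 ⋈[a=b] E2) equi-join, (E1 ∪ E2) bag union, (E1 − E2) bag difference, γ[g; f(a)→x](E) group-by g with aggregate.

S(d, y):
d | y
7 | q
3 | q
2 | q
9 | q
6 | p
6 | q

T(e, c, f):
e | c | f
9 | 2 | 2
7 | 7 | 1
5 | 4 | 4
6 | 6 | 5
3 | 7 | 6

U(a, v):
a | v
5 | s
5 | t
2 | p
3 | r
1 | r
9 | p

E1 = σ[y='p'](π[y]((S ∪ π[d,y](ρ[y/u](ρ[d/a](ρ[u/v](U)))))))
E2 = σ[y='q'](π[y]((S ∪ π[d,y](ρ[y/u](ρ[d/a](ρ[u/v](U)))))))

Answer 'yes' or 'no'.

E1 per-node cardinality:
  S → 6
  U → 6
  ρ[u/v](U) → 6
  ρ[d/a](ρ[u/v](U)) → 6
  ρ[y/u](ρ[d/a](ρ[u/v](U))) → 6
  π[d,y](ρ[y/u](ρ[d/a](ρ[u/v](U)))) → 6
  (S ∪ π[d,y](ρ[y/u](ρ[d/a](ρ[u/v](U))))) → 12
  π[y]((S ∪ π[d,y](ρ[y/u](ρ[d/a](ρ[u/v](U)))))) → 12
  σ[y='p'](π[y]((S ∪ π[d,y](ρ[y/u](ρ[d/a](ρ[u/v](U))))))) → 3
E2 per-node cardinality:
  S → 6
  U → 6
  ρ[u/v](U) → 6
  ρ[d/a](ρ[u/v](U)) → 6
  ρ[y/u](ρ[d/a](ρ[u/v](U))) → 6
  π[d,y](ρ[y/u](ρ[d/a](ρ[u/v](U)))) → 6
  (S ∪ π[d,y](ρ[y/u](ρ[d/a](ρ[u/v](U))))) → 12
  π[y]((S ∪ π[d,y](ρ[y/u](ρ[d/a](ρ[u/v](U)))))) → 12
  σ[y='q'](π[y]((S ∪ π[d,y](ρ[y/u](ρ[d/a](ρ[u/v](U))))))) → 5

E1 result:
y
p
p
p
E2 result:
y
q
q
q
q
q
Witness: ('p',) appears 3× in E1 but 0× in E2.

no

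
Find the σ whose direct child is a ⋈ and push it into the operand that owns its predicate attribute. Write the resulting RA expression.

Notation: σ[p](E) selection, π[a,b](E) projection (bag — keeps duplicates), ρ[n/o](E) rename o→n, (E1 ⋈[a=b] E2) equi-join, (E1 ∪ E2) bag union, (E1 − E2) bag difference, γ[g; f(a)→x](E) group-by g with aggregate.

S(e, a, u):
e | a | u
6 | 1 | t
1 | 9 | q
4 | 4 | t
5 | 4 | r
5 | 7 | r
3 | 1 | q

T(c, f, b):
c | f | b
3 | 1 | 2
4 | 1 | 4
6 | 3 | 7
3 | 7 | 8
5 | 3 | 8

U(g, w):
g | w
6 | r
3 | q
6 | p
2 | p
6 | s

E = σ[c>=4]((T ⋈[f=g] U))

σ filters on c, owned by the left side.
E' = (σ[c>=4](T) ⋈[f=g] U)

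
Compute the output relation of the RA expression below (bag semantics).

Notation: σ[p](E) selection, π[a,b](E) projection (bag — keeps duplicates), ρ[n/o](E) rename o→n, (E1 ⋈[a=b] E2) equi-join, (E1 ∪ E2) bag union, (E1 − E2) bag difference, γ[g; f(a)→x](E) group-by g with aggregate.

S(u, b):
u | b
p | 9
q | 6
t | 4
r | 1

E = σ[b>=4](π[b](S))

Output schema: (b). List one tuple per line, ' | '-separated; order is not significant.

Row counts bottom-up:
  S → 4
  π[b](S) → 4
  σ[b>=4](π[b](S)) → 3

== RESULT ==
b
4
6
9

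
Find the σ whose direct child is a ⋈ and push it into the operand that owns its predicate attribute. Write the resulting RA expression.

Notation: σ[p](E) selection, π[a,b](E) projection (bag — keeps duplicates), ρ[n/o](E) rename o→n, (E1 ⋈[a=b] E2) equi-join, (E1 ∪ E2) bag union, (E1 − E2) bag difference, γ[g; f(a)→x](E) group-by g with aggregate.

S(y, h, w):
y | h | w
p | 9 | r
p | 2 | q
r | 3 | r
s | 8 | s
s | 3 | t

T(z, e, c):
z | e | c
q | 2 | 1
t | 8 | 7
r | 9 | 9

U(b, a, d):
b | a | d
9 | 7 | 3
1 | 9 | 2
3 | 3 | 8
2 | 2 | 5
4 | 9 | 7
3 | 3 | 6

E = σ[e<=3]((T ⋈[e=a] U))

σ filters on e, owned by the left side.
E' = (σ[e<=3](T) ⋈[e=a] U)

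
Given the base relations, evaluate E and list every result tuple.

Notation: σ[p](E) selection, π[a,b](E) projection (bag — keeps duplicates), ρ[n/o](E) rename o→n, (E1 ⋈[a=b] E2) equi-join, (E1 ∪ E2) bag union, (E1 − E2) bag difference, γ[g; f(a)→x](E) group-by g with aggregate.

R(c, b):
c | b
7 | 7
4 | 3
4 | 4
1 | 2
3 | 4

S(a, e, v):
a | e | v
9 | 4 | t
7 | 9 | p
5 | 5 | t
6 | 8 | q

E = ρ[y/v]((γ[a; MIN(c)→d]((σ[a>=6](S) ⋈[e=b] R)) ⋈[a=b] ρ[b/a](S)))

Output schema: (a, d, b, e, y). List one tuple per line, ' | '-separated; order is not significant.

Row counts bottom-up:
  S → 4
  σ[a>=6](S) → 3
  R → 5
  (σ[a>=6](S) ⋈[e=b] R) → 2
  γ[a; MIN(c)→d]((σ[a>=6](S) ⋈[e=b] R)) → 1
  S → 4
  ρ[b/a](S) → 4
  (γ[a; MIN(c)→d]((σ[a>=6](S) ⋈[e=b] R)) ⋈[a=b] ρ[b/a](S)) → 1
  ρ[y/v]((γ[a; MIN(c)→d]((σ[a>=6](S) ⋈[e=b] R)) ⋈[a=b] ρ[b/a](S))) → 1

== RESULT ==
a | d | b | e | y
9 | 3 | 9 | 4 | t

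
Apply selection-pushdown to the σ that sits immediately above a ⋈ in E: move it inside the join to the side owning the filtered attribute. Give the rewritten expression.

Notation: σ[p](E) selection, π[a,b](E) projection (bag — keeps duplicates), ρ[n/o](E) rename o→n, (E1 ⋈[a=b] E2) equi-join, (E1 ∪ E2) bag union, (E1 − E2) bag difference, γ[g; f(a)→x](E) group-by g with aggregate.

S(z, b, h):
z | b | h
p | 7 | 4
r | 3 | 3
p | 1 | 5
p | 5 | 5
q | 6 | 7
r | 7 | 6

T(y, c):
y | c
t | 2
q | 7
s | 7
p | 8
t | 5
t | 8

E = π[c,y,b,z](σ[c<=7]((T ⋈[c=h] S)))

σ filters on c, owned by the left side.
E' = π[c,y,b,z]((σ[c<=7](T) ⋈[c=h] S))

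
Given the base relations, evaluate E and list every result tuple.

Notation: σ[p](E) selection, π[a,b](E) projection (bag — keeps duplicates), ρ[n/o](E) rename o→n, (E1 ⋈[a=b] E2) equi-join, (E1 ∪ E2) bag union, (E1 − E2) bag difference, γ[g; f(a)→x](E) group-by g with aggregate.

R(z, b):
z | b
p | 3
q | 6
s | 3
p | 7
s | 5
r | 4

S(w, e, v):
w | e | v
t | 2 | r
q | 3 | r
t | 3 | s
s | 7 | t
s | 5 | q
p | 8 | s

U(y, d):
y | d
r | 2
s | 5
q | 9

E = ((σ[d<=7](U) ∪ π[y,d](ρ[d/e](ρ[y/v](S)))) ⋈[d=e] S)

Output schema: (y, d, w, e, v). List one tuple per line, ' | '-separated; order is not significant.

Stepwise |·|:
  U → 3
  σ[d<=7](U) → 2
  S → 6
  ρ[y/v](S) → 6
  ρ[d/e](ρ[y/v](S)) → 6
  π[y,d](ρ[d/e](ρ[y/v](S))) → 6
  (σ[d<=7](U) ∪ π[y,d](ρ[d/e](ρ[y/v](S)))) → 8
  S → 6
  ((σ[d<=7](U) ∪ π[y,d](ρ[d/e](ρ[y/v](S)))) ⋈[d=e] S) → 10

== RESULT ==
y | d | w | e | v
q | 5 | s | 5 | q
r | 2 | t | 2 | r
r | 2 | t | 2 | r
r | 3 | q | 3 | r
r | 3 | t | 3 | s
s | 3 | q | 3 | r
s | 3 | t | 3 | s
s | 5 | s | 5 | q
s | 8 | p | 8 | s
t | 7 | s | 7 | t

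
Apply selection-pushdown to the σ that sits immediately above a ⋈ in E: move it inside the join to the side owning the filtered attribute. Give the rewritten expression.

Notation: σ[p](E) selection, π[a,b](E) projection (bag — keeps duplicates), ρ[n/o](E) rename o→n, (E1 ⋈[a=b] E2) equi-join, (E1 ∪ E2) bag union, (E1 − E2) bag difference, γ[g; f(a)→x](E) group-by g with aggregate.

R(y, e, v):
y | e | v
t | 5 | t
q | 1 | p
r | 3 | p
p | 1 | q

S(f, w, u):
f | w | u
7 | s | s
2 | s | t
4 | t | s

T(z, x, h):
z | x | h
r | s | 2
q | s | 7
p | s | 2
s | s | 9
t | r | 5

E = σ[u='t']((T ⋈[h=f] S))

σ filters on u, owned by the right side.
E' = (T ⋈[h=f] σ[u='t'](S))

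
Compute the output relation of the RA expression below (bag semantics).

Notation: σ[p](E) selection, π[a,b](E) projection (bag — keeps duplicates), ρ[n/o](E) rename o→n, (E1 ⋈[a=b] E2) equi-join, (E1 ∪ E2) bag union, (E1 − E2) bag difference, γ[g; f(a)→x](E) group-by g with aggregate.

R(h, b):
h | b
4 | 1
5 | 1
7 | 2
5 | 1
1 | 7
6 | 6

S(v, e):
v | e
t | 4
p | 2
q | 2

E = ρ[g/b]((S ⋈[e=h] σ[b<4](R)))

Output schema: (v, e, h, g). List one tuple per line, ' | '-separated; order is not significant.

Stepwise |·|:
  S → 3
  R → 6
  σ[b<4](R) → 4
  (S ⋈[e=h] σ[b<4](R)) → 1
  ρ[g/b]((S ⋈[e=h] σ[b<4](R))) → 1

== RESULT ==
v | e | h | g
t | 4 | 4 | 1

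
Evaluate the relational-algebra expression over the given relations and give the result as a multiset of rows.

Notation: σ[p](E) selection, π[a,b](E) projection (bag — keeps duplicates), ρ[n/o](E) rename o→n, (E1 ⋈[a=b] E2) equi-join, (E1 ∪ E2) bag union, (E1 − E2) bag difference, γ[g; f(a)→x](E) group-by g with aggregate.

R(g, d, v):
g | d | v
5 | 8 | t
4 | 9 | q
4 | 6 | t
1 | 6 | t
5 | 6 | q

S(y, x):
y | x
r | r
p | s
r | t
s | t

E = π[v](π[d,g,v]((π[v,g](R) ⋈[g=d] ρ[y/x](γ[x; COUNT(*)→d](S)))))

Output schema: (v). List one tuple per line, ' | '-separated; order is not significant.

Subexpression sizes:
  R → 5
  π[v,g](R) → 5
  S → 4
  γ[x; COUNT(*)→d](S) → 3
  ρ[y/x](γ[x; COUNT(*)→d](S)) → 3
  (π[v,g](R) ⋈[g=d] ρ[y/x](γ[x; COUNT(*)→d](S))) → 2
  π[d,g,v]((π[v,g](R) ⋈[g=d] ρ[y/x](γ[x; COUNT(*)→d](S)))) → 2
  π[v](π[d,g,v]((π[v,g](R) ⋈[g=d] ρ[y/x](γ[x; COUNT(*)→d](S))))) → 2

== RESULT ==
v
t
t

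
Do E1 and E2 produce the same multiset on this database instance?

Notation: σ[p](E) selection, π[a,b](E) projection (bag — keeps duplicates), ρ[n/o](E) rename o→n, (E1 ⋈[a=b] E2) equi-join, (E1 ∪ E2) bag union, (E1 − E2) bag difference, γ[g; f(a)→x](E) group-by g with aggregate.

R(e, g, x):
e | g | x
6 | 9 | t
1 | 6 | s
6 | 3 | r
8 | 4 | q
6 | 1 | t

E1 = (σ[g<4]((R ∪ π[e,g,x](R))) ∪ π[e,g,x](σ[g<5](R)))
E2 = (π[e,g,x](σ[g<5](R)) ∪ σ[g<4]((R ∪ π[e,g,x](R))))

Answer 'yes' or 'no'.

E1 subexpression sizes:
  R → 5
  R → 5
  π[e,g,x](R) → 5
  (R ∪ π[e,g,x](R)) → 10
  σ[g<4]((R ∪ π[e,g,x](R))) → 4
  R → 5
  σ[g<5](R) → 3
  π[e,g,x](σ[g<5](R)) → 3
  (σ[g<4]((R ∪ π[e,g,x](R))) ∪ π[e,g,x](σ[g<5](R))) → 7
E2 subexpression sizes:
  R → 5
  σ[g<5](R) → 3
  π[e,g,x](σ[g<5](R)) → 3
  R → 5
  R → 5
  π[e,g,x](R) → 5
  (R ∪ π[e,g,x](R)) → 10
  σ[g<4]((R ∪ π[e,g,x](R))) → 4
  (π[e,g,x](σ[g<5](R)) ∪ σ[g<4]((R ∪ π[e,g,x](R)))) → 7

E1 and E2 produce the same multiset:
e | g | x
6 | 1 | t
6 | 1 | t
6 | 1 | t
6 | 3 | r
6 | 3 | r
6 | 3 | r
8 | 4 | q

yes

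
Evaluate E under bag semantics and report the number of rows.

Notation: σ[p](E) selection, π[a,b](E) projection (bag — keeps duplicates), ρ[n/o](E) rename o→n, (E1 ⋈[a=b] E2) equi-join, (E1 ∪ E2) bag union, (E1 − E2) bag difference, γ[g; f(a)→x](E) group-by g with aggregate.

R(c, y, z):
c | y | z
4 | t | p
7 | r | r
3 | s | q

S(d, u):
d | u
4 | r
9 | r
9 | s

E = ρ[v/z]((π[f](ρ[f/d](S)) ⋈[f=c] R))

Subexpression sizes:
  S → 3
  ρ[f/d](S) → 3
  π[f](ρ[f/d](S)) → 3
  R → 3
  (π[f](ρ[f/d](S)) ⋈[f=c] R) → 1
  ρ[v/z]((π[f](ρ[f/d](S)) ⋈[f=c] R)) → 1

|E| = 1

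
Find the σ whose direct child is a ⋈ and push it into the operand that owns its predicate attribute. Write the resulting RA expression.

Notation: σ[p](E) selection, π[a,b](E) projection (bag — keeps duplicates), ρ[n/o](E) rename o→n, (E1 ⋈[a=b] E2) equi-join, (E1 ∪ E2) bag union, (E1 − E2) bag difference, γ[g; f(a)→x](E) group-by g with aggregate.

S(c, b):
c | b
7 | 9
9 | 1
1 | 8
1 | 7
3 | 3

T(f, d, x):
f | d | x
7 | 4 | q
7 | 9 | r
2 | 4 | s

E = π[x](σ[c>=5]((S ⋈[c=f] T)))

σ filters on c, owned by the left side.
E' = π[x]((σ[c>=5](S) ⋈[c=f] T))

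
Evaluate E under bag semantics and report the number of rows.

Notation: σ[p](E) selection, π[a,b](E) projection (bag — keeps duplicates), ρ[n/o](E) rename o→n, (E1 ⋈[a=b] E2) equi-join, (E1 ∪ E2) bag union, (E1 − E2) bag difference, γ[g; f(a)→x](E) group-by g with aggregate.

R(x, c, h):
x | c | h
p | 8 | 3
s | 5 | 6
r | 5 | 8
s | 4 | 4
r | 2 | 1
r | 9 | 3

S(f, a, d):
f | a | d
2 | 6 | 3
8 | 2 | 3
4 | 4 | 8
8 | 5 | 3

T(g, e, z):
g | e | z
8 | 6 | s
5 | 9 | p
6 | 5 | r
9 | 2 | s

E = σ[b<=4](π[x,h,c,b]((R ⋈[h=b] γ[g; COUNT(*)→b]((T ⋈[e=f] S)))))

Row counts bottom-up:
  R → 6
  T → 4
  S → 4
  (T ⋈[e=f] S) → 1
  γ[g; COUNT(*)→b]((T ⋈[e=f] S)) → 1
  (R ⋈[h=b] γ[g; COUNT(*)→b]((T ⋈[e=f] S))) → 1
  π[x,h,c,b]((R ⋈[h=b] γ[g; COUNT(*)→b]((T ⋈[e=f] S)))) → 1
  σ[b<=4](π[x,h,c,b]((R ⋈[h=b] γ[g; COUNT(*)→b]((T ⋈[e=f] S))))) → 1

|E| = 1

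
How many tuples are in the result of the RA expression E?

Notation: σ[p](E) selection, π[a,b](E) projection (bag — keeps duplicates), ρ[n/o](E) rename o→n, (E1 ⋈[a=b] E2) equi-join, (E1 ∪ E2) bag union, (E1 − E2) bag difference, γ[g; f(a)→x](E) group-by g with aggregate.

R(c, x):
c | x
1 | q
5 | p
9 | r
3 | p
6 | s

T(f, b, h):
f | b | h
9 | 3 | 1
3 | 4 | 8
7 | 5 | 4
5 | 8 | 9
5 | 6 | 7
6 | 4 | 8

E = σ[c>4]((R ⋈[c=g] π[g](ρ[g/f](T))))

Per-node cardinality:
  R → 5
  T → 6
  ρ[g/f](T) → 6
  π[g](ρ[g/f](T)) → 6
  (R ⋈[c=g] π[g](ρ[g/f](T))) → 5
  σ[c>4]((R ⋈[c=g] π[g](ρ[g/f](T)))) → 4

|E| = 4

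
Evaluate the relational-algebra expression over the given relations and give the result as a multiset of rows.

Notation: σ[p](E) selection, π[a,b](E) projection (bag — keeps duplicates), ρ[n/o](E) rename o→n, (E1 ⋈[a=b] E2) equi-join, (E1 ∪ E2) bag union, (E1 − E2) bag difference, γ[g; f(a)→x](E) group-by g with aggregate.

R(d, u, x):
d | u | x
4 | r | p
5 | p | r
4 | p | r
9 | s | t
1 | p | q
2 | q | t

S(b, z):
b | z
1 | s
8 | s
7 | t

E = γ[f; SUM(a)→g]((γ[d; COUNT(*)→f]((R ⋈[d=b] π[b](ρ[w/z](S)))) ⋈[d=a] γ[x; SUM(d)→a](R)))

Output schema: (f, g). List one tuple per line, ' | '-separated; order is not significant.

Stepwise |·|:
  R → 6
  S → 3
  ρ[w/z](S) → 3
  π[b](ρ[w/z](S)) → 3
  (R ⋈[d=b] π[b](ρ[w/z](S))) → 1
  γ[d; COUNT(*)→f]((R ⋈[d=b] π[b](ρ[w/z](S)))) → 1
  R → 6
  γ[x; SUM(d)→a](R) → 4
  (γ[d; COUNT(*)→f]((R ⋈[d=b] π[b](ρ[w/z](S)))) ⋈[d=a] γ[x; SUM(d)→a](R)) → 1
  γ[f; SUM(a)→g]((γ[d; COUNT(*)→f]((R ⋈[d=b] π[b](ρ[w/z](S)))) ⋈[d=a] γ[x; SUM(d)→a](R))) → 1

== RESULT ==
f | g
1 | 1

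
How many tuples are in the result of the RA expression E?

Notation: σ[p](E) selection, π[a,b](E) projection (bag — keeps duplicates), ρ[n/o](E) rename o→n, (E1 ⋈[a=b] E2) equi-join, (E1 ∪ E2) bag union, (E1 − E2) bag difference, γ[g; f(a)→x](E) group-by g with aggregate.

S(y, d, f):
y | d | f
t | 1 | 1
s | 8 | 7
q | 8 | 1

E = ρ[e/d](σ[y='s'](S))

Subexpression sizes:
  S → 3
  σ[y='s'](S) → 1
  ρ[e/d](σ[y='s'](S)) → 1

|E| = 1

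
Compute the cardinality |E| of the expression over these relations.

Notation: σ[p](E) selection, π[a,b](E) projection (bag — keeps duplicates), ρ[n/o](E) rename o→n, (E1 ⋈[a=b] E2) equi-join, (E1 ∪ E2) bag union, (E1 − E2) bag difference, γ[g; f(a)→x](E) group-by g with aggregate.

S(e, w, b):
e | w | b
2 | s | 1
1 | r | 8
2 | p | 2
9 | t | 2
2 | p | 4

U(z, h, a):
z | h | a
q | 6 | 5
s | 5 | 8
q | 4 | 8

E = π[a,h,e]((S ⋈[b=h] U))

Subexpression sizes:
  S → 5
  U → 3
  (S ⋈[b=h] U) → 1
  π[a,h,e]((S ⋈[b=h] U)) → 1

|E| = 1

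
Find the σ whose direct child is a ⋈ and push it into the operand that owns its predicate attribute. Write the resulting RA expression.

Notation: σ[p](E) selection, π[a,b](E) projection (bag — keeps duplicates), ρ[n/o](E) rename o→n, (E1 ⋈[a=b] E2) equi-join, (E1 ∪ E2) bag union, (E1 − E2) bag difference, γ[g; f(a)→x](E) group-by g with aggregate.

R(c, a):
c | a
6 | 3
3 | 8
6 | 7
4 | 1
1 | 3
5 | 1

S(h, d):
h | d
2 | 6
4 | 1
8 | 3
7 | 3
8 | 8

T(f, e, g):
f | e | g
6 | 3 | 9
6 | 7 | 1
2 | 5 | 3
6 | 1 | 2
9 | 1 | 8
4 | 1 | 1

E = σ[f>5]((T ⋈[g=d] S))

σ filters on f, owned by the left side.
E' = (σ[f>5](T) ⋈[g=d] S)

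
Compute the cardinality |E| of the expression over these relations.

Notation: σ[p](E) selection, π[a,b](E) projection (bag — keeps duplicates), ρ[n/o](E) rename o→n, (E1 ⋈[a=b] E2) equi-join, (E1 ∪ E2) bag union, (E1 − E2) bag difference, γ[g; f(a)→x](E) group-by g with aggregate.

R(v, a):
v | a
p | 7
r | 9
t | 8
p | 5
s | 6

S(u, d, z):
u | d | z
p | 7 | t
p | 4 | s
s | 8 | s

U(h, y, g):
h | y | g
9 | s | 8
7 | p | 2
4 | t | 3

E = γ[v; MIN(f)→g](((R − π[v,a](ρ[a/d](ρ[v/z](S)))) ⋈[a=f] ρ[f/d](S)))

Row counts bottom-up:
  R → 5
  S → 3
  ρ[v/z](S) → 3
  ρ[a/d](ρ[v/z](S)) → 3
  π[v,a](ρ[a/d](ρ[v/z](S))) → 3
  (R − π[v,a](ρ[a/d](ρ[v/z](S)))) → 5
  S → 3
  ρ[f/d](S) → 3
  ((R − π[v,a](ρ[a/d](ρ[v/z](S)))) ⋈[a=f] ρ[f/d](S)) → 2
  γ[v; MIN(f)→g](((R − π[v,a](ρ[a/d](ρ[v/z](S)))) ⋈[a=f] ρ[f/d](S))) → 2

|E| = 2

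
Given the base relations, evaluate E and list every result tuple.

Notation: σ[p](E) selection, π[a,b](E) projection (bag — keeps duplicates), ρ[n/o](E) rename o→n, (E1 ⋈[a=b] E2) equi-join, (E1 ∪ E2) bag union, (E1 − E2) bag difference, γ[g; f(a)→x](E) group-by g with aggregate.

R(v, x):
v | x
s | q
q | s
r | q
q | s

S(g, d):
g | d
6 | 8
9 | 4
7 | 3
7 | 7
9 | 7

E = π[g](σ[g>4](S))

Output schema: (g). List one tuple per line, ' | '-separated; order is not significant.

Per-node cardinality:
  S → 5
  σ[g>4](S) → 5
  π[g](σ[g>4](S)) → 5

== RESULT ==
g
6
7
7
9
9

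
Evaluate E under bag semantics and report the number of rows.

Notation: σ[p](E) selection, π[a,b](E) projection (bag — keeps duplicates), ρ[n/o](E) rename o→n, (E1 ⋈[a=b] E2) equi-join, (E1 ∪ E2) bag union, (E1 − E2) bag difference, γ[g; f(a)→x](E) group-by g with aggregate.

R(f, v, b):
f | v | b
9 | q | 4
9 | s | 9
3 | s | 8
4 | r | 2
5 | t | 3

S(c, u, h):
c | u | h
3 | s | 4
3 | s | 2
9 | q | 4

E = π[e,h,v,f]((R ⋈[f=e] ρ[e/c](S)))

Stepwise |·|:
  R → 5
  S → 3
  ρ[e/c](S) → 3
  (R ⋈[f=e] ρ[e/c](S)) → 4
  π[e,h,v,f]((R ⋈[f=e] ρ[e/c](S))) → 4

|E| = 4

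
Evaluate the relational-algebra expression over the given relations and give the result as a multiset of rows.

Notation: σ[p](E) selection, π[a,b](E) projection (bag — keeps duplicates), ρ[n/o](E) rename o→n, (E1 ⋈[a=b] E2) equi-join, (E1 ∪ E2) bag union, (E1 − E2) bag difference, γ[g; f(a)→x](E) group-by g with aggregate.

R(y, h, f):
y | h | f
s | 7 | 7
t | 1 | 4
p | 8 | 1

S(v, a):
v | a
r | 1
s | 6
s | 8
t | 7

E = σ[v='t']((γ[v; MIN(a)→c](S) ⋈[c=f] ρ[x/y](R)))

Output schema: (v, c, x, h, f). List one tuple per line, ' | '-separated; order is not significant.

Per-node cardinality:
  S → 4
  γ[v; MIN(a)→c](S) → 3
  R → 3
  ρ[x/y](R) → 3
  (γ[v; MIN(a)→c](S) ⋈[c=f] ρ[x/y](R)) → 2
  σ[v='t']((γ[v; MIN(a)→c](S) ⋈[c=f] ρ[x/y](R))) → 1

== RESULT ==
v | c | x | h | f
t | 7 | s | 7 | 7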